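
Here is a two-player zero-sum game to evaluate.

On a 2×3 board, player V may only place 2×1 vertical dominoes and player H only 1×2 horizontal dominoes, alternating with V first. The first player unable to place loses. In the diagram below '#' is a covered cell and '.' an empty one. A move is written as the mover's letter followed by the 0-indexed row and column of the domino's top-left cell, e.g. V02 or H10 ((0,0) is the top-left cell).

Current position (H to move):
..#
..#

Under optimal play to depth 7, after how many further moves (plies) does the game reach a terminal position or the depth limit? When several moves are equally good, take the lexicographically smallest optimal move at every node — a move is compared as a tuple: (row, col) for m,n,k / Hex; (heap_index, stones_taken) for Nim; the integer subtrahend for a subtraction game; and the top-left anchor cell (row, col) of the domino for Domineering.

PV length from [..#/..#]: 1 ply

[..#/..#] H move#1: H00:+1/###/..#*, H10:+1/..#/###
[###/..#] end (terminal -1, V#2); searched ..#/..# to 7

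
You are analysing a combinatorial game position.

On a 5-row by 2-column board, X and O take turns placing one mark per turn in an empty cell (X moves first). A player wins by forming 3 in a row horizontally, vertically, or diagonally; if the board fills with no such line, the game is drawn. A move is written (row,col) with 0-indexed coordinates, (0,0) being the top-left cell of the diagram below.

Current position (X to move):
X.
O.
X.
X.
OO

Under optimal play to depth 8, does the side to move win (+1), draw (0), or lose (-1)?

ply 1, X at X./O./X./X./OO | (0,1)=+0→XX/O./X./X./OO*; (1,1)=+0→X./OX/X./X./OO; (2,1)=+0→X./O./XX/X./OO; (3,1)=+0→X./O./X./XX/OO
ply 2, O at XX/O./X./X./OO | (1,1)=+0→XX/OO/X./X./OO*; (2,1)=+0→XX/O./XO/X./OO; (3,1)=+0→XX/O./X./XO/OO
ply 3, X at XX/OO/X./X./OO | (2,1)=+0→XX/OO/XX/X./OO*; (3,1)=+0→XX/OO/X./XX/OO
ply 4, O at XX/OO/XX/X./OO | (3,1)=+0→XX/OO/XX/XO/OO*
ply 5: XX/OO/XX/XO/OO is terminal +0 (X); from X./O./X./X./OO depth 8

value(X./O./X./X./OO, X) = 0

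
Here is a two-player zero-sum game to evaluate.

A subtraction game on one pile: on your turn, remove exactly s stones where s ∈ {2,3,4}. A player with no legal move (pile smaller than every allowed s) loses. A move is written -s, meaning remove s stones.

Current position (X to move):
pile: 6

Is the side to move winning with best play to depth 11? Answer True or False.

X winning at [6]: False

p1 X@[6]: -2[4]-1* -3[3]-1 -4[2]-1
p2 O@[4]: -2[2]-1 -3[1]+1* -4[0]+1
p3 X@[1] terminal -1; root [6] d11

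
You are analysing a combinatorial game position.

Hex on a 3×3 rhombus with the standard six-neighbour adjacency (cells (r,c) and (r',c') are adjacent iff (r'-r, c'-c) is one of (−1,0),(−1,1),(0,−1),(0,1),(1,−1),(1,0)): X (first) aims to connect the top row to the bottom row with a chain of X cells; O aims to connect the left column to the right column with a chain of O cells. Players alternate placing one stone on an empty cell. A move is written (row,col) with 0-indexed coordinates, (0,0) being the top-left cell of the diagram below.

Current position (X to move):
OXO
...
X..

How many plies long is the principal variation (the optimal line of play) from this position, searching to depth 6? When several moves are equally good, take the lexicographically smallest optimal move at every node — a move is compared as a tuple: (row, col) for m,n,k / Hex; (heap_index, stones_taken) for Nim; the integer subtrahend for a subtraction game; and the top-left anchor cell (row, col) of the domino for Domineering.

ply 1, X at OXO/.../X.. | (1,0)=+1→OXO/X../X..*; (1,1)=+1→OXO/.X./X..; (1,2)=+1→OXO/..X/X..; (2,1)=+1→OXO/.../XX.; (2,2)=+1→OXO/.../X.X
ply 2: OXO/X../X.. is terminal -1 (O); from OXO/.../X.. depth 6

PV length from [OXO/.../X..]: 1 ply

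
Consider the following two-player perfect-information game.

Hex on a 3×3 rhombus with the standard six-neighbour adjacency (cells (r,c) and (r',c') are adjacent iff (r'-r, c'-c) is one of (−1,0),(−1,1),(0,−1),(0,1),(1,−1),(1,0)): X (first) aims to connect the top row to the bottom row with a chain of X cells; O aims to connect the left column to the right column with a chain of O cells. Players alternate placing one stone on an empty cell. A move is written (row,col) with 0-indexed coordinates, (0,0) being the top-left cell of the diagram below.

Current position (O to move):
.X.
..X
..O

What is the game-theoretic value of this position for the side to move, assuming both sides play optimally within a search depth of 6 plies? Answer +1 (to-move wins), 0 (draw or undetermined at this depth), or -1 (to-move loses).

[.X./..X/..O] O move#1: (0,0):-1/OX./..X/..O, (0,2):-1/.XO/..X/..O, (1,0):-1/.X./O.X/..O, (1,1):+1/.X./.OX/..O*, (2,0):-1/.X./..X/O.O, (2,1):-1/.X./..X/.OO
[.X./.OX/..O] X move#2: (0,0):-1/XX./.OX/..O*, (0,2):-1/.XX/.OX/..O, (1,0):-1/.X./XOX/..O, (2,0):-1/.X./.OX/X.O, (2,1):-1/.X./.OX/.XO
[XX./.OX/..O] O move#3: (0,2):+1/XXO/.OX/..O*, (1,0):+1/XX./OOX/..O, (2,0):+1/XX./.OX/O.O, (2,1):+1/XX./.OX/.OO
[XXO/.OX/..O] X move#4: (1,0):-1/XXO/XOX/..O*, (2,0):-1/XXO/.OX/X.O, (2,1):-1/XXO/.OX/.XO
[XXO/XOX/..O] O move#5: (2,0):+1/XXO/XOX/O.O*, (2,1):-1/XXO/XOX/.OO
[XXO/XOX/O.O] end (terminal -1, X#6); searched .X./..X/..O to 6

value(.X./..X/..O, O) = +1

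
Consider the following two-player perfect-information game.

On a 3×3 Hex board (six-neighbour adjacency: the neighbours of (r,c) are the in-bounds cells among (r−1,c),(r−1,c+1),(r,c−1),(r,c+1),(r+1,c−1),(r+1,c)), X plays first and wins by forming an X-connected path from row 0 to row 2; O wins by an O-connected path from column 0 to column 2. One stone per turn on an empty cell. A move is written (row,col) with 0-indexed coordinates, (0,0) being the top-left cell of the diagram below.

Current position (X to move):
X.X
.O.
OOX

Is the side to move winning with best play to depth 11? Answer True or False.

ply 1, X at X.X/.O./OOX | (0,1)=-1→XXX/.O./OOX; (1,0)=-1→X.X/XO./OOX; (1,2)=+1→X.X/.OX/OOX*
ply 2: X.X/.OX/OOX is terminal -1 (O); from X.X/.O./OOX depth 11

X winning at [X.X/.O./OOX]: True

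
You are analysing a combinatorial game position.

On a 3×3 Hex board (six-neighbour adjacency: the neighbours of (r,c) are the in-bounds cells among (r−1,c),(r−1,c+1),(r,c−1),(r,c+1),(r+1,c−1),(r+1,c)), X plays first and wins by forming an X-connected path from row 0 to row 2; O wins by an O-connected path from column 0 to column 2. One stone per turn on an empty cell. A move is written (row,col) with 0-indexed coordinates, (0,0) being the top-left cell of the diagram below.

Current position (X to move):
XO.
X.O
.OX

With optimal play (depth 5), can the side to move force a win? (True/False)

[XO./X.O/.OX] X move#1: (0,2):-1/XOX/X.O/.OX, (1,1):-1/XO./XXO/.OX, (2,0):+1/XO./X.O/XOX*
[XO./X.O/XOX] end (terminal -1, O#2); searched XO./X.O/.OX to 5

X winning at [XO./X.O/.OX]: True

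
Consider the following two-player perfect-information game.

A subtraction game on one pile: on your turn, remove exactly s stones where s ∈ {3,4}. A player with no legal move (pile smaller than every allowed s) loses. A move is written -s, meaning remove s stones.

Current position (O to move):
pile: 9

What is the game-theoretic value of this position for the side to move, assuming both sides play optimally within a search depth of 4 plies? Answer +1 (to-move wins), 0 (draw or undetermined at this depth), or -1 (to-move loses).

value(9, O) = -1

[9] O move#1: -3:-1/6*, -4:-1/5
[6] X move#2: -3:-1/3, -4:+1/2*
[2] end (terminal -1, O#3); searched 9 to 4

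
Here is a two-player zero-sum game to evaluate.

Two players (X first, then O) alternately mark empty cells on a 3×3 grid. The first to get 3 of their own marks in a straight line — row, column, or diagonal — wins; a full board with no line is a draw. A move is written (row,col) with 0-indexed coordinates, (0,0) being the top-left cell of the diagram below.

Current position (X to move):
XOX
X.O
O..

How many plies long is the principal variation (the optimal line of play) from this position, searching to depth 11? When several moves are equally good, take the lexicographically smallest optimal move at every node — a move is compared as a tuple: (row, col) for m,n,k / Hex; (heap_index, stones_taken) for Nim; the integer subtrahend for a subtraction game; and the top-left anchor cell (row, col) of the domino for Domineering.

p1 X@[XOX/X.O/O..]: (1,1)[XOX/XXO/O..]+0* (2,1)[XOX/X.O/OX.]+0 (2,2)[XOX/X.O/O.X]+0
p2 O@[XOX/XXO/O..]: (2,1)[XOX/XXO/OO.]-1 (2,2)[XOX/XXO/O.O]+0*
p3 X@[XOX/XXO/O.O]: (2,1)[XOX/XXO/OXO]+0*
p4 O@[XOX/XXO/OXO] terminal +0; root [XOX/X.O/O..] d11

PV length from [XOX/X.O/O..]: 3 plies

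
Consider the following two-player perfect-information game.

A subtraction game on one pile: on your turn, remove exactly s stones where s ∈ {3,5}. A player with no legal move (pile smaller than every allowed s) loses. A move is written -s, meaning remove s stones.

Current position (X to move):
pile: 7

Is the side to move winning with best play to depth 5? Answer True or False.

p1 X@[7]: -3[4]-1 -5[2]+1*
p2 O@[2] terminal -1; root [7] d5

X winning at [7]: True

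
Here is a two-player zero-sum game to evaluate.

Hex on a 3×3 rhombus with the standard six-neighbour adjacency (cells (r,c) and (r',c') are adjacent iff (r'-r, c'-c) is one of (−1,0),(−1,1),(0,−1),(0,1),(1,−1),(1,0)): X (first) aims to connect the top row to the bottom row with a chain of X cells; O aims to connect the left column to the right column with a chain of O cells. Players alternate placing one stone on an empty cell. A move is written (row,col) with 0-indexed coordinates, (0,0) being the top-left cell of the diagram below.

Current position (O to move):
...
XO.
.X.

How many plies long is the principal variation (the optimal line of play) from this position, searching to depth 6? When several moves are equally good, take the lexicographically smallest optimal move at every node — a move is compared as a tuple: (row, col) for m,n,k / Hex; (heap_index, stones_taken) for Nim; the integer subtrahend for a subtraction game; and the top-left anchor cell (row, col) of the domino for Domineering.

[.../XO./.X.] O move#1: (0,0):+1/O../XO./.X.*, (0,1):+1/.O./XO./.X., (0,2):-1/..O/XO./.X., (1,2):-1/.../XOO/.X., (2,0):+1/.../XO./OX., (2,2):-1/.../XO./.XO
[O../XO./.X.] X move#2: (0,1):-1/OX./XO./.X.*, (0,2):-1/O.X/XO./.X., (1,2):-1/O../XOX/.X., (2,0):-1/O../XO./XX., (2,2):-1/O../XO./.XX
[OX./XO./.X.] O move#3: (0,2):-1/OXO/XO./.X., (1,2):-1/OX./XOO/.X., (2,0):+1/OX./XO./OX.*, (2,2):-1/OX./XO./.XO
[OX./XO./OX.] X move#4: (0,2):-1/OXX/XO./OX.*, (1,2):-1/OX./XOX/OX., (2,2):-1/OX./XO./OXX
[OXX/XO./OX.] O move#5: (1,2):+1/OXX/XOO/OX.*, (2,2):-1/OXX/XO./OXO
[OXX/XOO/OX.] end (terminal -1, X#6); searched .../XO./.X. to 6

PV length from [.../XO./.X.]: 5 plies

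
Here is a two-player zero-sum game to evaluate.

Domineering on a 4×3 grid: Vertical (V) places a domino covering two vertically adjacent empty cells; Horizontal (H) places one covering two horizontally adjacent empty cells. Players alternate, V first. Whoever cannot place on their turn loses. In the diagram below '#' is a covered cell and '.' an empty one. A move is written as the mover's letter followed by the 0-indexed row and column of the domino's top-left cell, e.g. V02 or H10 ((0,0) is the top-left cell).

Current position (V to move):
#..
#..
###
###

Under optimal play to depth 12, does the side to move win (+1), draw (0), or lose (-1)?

ply 1, V at #../#../###/### | V01=+1→##./##./###/###*; V02=+1→#.#/#.#/###/###
ply 2: ##./##./###/### is terminal -1 (H); from #../#../###/### depth 12

value(#../#../###/###, V) = +1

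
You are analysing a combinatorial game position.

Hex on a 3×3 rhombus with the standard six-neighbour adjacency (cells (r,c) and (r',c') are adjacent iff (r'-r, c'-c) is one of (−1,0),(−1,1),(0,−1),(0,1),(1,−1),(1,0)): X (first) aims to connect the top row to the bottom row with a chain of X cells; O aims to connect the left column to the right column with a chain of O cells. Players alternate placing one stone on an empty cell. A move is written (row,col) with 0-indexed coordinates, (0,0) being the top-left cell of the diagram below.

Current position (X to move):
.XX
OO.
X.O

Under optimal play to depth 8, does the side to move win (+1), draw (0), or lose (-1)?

ply 1, X at .XX/OO./X.O | (0,0)=-1→XXX/OO./X.O*; (1,2)=-1→.XX/OOX/X.O; (2,1)=-1→.XX/OO./XXO
ply 2, O at XXX/OO./X.O | (1,2)=+1→XXX/OOO/X.O*; (2,1)=+1→XXX/OO./XOO
ply 3: XXX/OOO/X.O is terminal -1 (X); from .XX/OO./X.O depth 8

value(.XX/OO./X.O, X) = -1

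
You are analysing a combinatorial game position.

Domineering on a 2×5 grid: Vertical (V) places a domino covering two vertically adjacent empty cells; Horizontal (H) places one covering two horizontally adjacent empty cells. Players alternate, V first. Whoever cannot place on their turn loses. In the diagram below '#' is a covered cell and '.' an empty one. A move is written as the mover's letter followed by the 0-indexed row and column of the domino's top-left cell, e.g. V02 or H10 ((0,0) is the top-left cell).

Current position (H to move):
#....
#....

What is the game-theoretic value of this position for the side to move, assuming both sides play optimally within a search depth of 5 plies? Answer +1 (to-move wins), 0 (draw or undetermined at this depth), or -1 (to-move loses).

value(#..../#...., H) = +1

ply 1, H at #..../#.... | H01=-1→###../#....; H02=+1→#.##./#....*; H03=-1→#..##/#....; H11=-1→#..../###..; H12=+1→#..../#.##.; H13=-1→#..../#..##
ply 2, V at #.##./#.... | V01=-1→####./##...*; V04=-1→#.###/#...#
ply 3, H at ####./##... | H12=-1→####./####.; H13=+1→####./##.##*
ply 4: ####./##.## is terminal -1 (V); from #..../#.... depth 5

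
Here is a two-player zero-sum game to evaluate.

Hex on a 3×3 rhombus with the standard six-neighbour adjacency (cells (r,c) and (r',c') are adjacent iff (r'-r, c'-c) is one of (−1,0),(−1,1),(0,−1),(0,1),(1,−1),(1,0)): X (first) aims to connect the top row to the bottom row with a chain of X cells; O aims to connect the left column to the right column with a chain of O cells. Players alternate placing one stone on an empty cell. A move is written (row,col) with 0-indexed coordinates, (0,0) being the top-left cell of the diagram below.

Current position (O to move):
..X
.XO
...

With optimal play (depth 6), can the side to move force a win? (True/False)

ply 1, O at ..X/.XO/... | (0,0)=-1→O.X/.XO/...*; (0,1)=-1→.OX/.XO/...; (1,0)=-1→..X/OXO/...; (2,0)=-1→..X/.XO/O..; (2,1)=-1→..X/.XO/.O.; (2,2)=-1→..X/.XO/..O
ply 2, X at O.X/.XO/... | (0,1)=+1→OXX/.XO/...*; (1,0)=+1→O.X/XXO/...; (2,0)=+1→O.X/.XO/X..; (2,1)=+1→O.X/.XO/.X.; (2,2)=+1→O.X/.XO/..X
ply 3, O at OXX/.XO/... | (1,0)=-1→OXX/OXO/...*; (2,0)=-1→OXX/.XO/O..; (2,1)=-1→OXX/.XO/.O.; (2,2)=-1→OXX/.XO/..O
ply 4, X at OXX/OXO/... | (2,0)=+1→OXX/OXO/X..*; (2,1)=+1→OXX/OXO/.X.; (2,2)=+1→OXX/OXO/..X
ply 5: OXX/OXO/X.. is terminal -1 (O); from ..X/.XO/... depth 6

O winning at [..X/.XO/...]: False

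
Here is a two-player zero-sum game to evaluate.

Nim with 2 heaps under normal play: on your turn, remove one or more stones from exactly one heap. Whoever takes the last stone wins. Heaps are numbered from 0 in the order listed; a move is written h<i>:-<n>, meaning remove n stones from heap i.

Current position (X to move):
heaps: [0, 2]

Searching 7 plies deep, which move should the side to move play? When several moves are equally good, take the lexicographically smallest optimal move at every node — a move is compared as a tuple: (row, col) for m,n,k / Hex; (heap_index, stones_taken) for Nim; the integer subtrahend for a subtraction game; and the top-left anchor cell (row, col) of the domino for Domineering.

X's best at [(0,2)]: h1:-2

p1 X@[(0,2)]: h1:-1[(0,1)]-1 h1:-2[(0,0)]+1*
p2 O@[(0,0)] terminal -1; root [(0,2)] d7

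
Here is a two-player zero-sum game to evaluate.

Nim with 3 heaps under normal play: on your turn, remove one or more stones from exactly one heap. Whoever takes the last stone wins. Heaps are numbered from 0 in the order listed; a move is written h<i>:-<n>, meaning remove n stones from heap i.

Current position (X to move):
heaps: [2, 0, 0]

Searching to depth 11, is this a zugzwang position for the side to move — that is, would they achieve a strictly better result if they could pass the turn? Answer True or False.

ply 1, X at (2,0,0) | h0:-1=-1→(1,0,0); h0:-2=+1→(0,0,0)*
ply 2: (0,0,0) is terminal -1 (O); from (2,0,0) depth 11
pass branch (O moves first from the same position):
  | ply 1, O at (2,0,0) | h0:-1=-1→(1,0,0); h0:-2=+1→(0,0,0)*
  | ply 2: (0,0,0) is terminal -1 (X); from (2,0,0) depth 11
X moving scores +1; X passing scores -1

zugzwang((2,0,0), X) = False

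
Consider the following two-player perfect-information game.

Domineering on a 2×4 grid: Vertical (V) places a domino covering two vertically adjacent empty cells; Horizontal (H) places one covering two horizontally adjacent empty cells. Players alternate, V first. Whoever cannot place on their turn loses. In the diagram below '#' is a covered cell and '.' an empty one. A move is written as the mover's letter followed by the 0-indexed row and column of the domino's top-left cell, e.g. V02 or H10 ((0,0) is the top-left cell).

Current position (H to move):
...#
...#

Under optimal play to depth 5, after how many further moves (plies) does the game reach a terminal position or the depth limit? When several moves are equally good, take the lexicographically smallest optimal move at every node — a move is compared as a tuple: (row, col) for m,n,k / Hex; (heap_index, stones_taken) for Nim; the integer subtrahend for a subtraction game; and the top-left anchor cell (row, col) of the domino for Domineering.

PV length from [...#/...#]: 3 plies

ply 1, H at ...#/...# | H00=+1→##.#/...#*; H01=+1→.###/...#; H10=+1→...#/##.#; H11=+1→...#/.###
ply 2, V at ##.#/...# | V02=-1→####/..##*
ply 3, H at ####/..## | H10=+1→####/####*
ply 4: ####/#### is terminal -1 (V); from ...#/...# depth 5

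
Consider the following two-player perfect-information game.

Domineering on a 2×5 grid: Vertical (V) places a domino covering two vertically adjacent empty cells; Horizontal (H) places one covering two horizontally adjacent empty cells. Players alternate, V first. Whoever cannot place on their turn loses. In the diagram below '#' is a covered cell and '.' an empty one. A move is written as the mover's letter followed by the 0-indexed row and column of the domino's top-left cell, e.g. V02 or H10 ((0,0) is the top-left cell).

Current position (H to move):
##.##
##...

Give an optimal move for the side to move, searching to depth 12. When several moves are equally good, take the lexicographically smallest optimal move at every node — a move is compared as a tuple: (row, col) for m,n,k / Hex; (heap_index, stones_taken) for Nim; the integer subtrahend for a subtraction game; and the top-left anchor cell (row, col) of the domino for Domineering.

H's best at [##.##/##...]: H12

p1 H@[##.##/##...]: H12[##.##/####.]+1* H13[##.##/##.##]-1
p2 V@[##.##/####.] terminal -1; root [##.##/##...] d12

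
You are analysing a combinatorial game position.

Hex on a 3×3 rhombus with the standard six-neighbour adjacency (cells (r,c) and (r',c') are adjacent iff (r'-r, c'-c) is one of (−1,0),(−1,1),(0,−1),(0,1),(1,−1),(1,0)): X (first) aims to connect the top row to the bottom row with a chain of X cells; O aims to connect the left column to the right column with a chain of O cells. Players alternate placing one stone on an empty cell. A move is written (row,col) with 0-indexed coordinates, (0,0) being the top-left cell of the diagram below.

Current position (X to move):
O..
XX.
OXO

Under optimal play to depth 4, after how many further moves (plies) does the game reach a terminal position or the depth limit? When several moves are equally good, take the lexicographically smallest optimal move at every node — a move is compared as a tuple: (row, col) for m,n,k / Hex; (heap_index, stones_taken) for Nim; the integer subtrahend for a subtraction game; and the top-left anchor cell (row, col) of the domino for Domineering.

PV length from [O../XX./OXO]: 1 ply

ply 1, X at O../XX./OXO | (0,1)=+1→OX./XX./OXO*; (0,2)=+1→O.X/XX./OXO; (1,2)=+1→O../XXX/OXO
ply 2: OX./XX./OXO is terminal -1 (O); from O../XX./OXO depth 4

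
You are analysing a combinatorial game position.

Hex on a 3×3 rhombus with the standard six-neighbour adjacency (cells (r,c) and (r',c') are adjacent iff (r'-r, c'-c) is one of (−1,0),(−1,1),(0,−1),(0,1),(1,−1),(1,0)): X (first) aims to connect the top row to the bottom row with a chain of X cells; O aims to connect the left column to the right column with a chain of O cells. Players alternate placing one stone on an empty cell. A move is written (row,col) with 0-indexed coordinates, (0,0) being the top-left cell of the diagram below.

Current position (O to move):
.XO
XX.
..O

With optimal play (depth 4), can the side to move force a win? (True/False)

O winning at [.XO/XX./..O]: False

ply 1, O at .XO/XX./..O | (0,0)=-1→OXO/XX./..O*; (1,2)=-1→.XO/XXO/..O; (2,0)=-1→.XO/XX./O.O; (2,1)=-1→.XO/XX./.OO
ply 2, X at OXO/XX./..O | (1,2)=+1→OXO/XXX/..O*; (2,0)=+1→OXO/XX./X.O; (2,1)=+1→OXO/XX./.XO
ply 3, O at OXO/XXX/..O | (2,0)=-1→OXO/XXX/O.O*; (2,1)=-1→OXO/XXX/.OO
ply 4, X at OXO/XXX/O.O | (2,1)=+1→OXO/XXX/OXO*
ply 5: OXO/XXX/OXO is terminal -1 (O); from .XO/XX./..O depth 4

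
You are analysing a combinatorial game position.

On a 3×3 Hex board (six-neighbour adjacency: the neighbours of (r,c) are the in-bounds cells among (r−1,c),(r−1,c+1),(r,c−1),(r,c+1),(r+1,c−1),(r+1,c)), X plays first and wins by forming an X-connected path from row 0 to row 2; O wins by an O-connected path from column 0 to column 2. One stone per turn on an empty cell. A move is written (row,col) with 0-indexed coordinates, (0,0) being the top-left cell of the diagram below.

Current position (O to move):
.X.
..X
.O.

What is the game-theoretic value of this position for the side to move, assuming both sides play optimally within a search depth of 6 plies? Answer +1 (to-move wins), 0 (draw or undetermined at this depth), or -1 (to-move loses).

ply 1, O at .X./..X/.O. | (0,0)=-1→OX./..X/.O.; (0,2)=-1→.XO/..X/.O.; (1,0)=-1→.X./O.X/.O.; (1,1)=+1→.X./.OX/.O.*; (2,0)=-1→.X./..X/OO.; (2,2)=-1→.X./..X/.OO
ply 2, X at .X./.OX/.O. | (0,0)=-1→XX./.OX/.O.*; (0,2)=-1→.XX/.OX/.O.; (1,0)=-1→.X./XOX/.O.; (2,0)=-1→.X./.OX/XO.; (2,2)=-1→.X./.OX/.OX
ply 3, O at XX./.OX/.O. | (0,2)=+1→XXO/.OX/.O.*; (1,0)=+1→XX./OOX/.O.; (2,0)=+1→XX./.OX/OO.; (2,2)=+1→XX./.OX/.OO
ply 4, X at XXO/.OX/.O. | (1,0)=-1→XXO/XOX/.O.*; (2,0)=-1→XXO/.OX/XO.; (2,2)=-1→XXO/.OX/.OX
ply 5, O at XXO/XOX/.O. | (2,0)=+1→XXO/XOX/OO.*; (2,2)=-1→XXO/XOX/.OO
ply 6: XXO/XOX/OO. is terminal -1 (X); from .X./..X/.O. depth 6

value(.X./..X/.O., O) = +1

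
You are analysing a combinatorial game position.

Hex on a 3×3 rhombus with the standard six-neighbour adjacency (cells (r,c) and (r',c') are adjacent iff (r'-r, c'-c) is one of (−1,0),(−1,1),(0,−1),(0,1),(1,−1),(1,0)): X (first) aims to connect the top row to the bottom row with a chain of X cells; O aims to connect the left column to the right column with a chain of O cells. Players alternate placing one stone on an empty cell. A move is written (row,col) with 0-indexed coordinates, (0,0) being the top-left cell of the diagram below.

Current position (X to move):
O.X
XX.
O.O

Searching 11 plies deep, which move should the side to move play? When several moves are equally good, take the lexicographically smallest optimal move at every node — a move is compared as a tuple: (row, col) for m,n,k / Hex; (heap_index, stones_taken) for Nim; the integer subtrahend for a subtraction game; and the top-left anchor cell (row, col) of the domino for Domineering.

X's best at [O.X/XX./O.O]: (2,1)

p1 X@[O.X/XX./O.O]: (0,1)[OXX/XX./O.O]-1 (1,2)[O.X/XXX/O.O]-1 (2,1)[O.X/XX./OXO]+1*
p2 O@[O.X/XX./OXO] terminal -1; root [O.X/XX./O.O] d11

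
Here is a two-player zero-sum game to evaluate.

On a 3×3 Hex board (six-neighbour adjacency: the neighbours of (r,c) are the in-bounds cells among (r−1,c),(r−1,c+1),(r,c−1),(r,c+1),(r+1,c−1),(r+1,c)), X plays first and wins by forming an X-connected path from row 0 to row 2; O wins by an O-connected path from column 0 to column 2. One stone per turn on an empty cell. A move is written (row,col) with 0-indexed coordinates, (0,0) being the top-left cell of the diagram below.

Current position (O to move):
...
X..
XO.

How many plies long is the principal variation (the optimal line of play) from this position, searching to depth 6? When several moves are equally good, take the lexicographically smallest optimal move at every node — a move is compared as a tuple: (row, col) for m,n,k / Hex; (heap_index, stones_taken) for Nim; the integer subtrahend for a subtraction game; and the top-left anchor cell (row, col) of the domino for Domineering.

PV length from [.../X../XO.]: 2 plies

[.../X../XO.] O move#1: (0,0):-1/O../X../XO.*, (0,1):-1/.O./X../XO., (0,2):-1/..O/X../XO., (1,1):-1/.../XO./XO., (1,2):-1/.../X.O/XO., (2,2):-1/.../X../XOO
[O../X../XO.] X move#2: (0,1):+1/OX./X../XO.*, (0,2):+1/O.X/X../XO., (1,1):+1/O../XX./XO., (1,2):+1/O../X.X/XO., (2,2):+1/O../X../XOX
[OX./X../XO.] end (terminal -1, O#3); searched .../X../XO. to 6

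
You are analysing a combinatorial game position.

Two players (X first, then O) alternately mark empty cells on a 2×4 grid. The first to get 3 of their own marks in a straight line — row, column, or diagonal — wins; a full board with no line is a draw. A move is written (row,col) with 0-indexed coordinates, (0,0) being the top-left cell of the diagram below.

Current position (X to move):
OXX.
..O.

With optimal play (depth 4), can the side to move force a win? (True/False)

X winning at [OXX./..O.]: True

p1 X@[OXX./..O.]: (0,3)[OXXX/..O.]+1* (1,0)[OXX./X.O.]+0 (1,1)[OXX./.XO.]+0 (1,3)[OXX./..OX]+0
p2 O@[OXXX/..O.] terminal -1; root [OXX./..O.] d4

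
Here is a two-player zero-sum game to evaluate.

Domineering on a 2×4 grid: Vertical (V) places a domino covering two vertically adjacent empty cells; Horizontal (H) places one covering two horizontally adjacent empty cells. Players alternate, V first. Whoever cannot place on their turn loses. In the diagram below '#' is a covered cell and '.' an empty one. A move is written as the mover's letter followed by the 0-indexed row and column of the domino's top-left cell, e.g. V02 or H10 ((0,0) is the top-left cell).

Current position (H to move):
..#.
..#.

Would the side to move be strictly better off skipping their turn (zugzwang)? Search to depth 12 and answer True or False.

zugzwang(..#./..#., H) = False

[..#./..#.] H move#1: H00:+1/###./..#.*, H10:+1/..#./###.
[###./..#.] V move#2: V03:-1/####/..##*
[####/..##] H move#3: H10:+1/####/####*
[####/####] end (terminal -1, V#4); searched ..#./..#. to 12
pass branch (V moves first from the same position):
  | [..#./..#.] V move#1: V00:+1/#.#./#.#.*, V01:+1/.##./.##., V03:-1/..##/..##
  | [#.#./#.#.] end (terminal -1, H#2); searched ..#./..#. to 12
H moving scores +1; H passing scores -1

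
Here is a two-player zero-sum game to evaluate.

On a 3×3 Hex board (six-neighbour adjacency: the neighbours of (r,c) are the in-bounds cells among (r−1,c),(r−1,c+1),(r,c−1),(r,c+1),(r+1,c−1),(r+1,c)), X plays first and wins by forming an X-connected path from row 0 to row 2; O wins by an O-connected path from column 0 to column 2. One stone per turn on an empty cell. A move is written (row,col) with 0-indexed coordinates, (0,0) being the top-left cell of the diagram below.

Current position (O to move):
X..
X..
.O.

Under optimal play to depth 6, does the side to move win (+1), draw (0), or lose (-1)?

ply 1, O at X../X../.O. | (0,1)=-1→XO./X../.O.; (0,2)=-1→X.O/X../.O.; (1,1)=-1→X../XO./.O.; (1,2)=-1→X../X.O/.O.; (2,0)=+1→X../X../OO.*; (2,2)=-1→X../X../.OO
ply 2, X at X../X../OO. | (0,1)=-1→XX./X../OO.*; (0,2)=-1→X.X/X../OO.; (1,1)=-1→X../XX./OO.; (1,2)=-1→X../X.X/OO.; (2,2)=-1→X../X../OOX
ply 3, O at XX./X../OO. | (0,2)=+1→XXO/X../OO.*; (1,1)=+1→XX./XO./OO.; (1,2)=+1→XX./X.O/OO.; (2,2)=+1→XX./X../OOO
ply 4, X at XXO/X../OO. | (1,1)=-1→XXO/XX./OO.*; (1,2)=-1→XXO/X.X/OO.; (2,2)=-1→XXO/X../OOX
ply 5, O at XXO/XX./OO. | (1,2)=+1→XXO/XXO/OO.*; (2,2)=+1→XXO/XX./OOO
ply 6: XXO/XXO/OO. is terminal -1 (X); from X../X../.O. depth 6

value(X../X../.O., O) = +1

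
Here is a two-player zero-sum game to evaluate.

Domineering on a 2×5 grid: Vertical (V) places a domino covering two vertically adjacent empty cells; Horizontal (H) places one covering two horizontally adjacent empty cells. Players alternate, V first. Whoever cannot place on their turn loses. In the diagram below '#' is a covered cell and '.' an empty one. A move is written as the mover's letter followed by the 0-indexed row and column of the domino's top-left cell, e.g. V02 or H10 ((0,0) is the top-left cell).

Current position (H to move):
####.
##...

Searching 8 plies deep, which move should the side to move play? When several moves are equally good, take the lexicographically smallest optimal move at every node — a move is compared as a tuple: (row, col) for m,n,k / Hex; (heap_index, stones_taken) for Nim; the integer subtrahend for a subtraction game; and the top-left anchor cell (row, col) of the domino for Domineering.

[####./##...] H move#1: H12:-1/####./####., H13:+1/####./##.##*
[####./##.##] end (terminal -1, V#2); searched ####./##... to 8

H's best at [####./##...]: H13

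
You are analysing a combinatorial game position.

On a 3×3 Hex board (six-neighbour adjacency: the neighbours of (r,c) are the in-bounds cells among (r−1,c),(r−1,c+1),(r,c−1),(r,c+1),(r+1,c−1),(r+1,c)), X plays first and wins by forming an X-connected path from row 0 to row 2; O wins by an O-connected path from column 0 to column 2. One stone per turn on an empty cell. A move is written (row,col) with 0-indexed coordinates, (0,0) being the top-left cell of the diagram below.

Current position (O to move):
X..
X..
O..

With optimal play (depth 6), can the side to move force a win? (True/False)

ply 1, O at X../X../O.. | (0,1)=-1→XO./X../O..; (0,2)=+1→X.O/X../O..*; (1,1)=+1→X../XO./O..; (1,2)=+1→X../X.O/O..; (2,1)=+1→X../X../OO.; (2,2)=+1→X../X../O.O
ply 2, X at X.O/X../O.. | (0,1)=-1→XXO/X../O..*; (1,1)=-1→X.O/XX./O..; (1,2)=-1→X.O/X.X/O..; (2,1)=-1→X.O/X../OX.; (2,2)=-1→X.O/X../O.X
ply 3, O at XXO/X../O.. | (1,1)=+1→XXO/XO./O..*; (1,2)=+1→XXO/X.O/O..; (2,1)=+1→XXO/X../OO.; (2,2)=+1→XXO/X../O.O
ply 4: XXO/XO./O.. is terminal -1 (X); from X../X../O.. depth 6

O winning at [X../X../O..]: True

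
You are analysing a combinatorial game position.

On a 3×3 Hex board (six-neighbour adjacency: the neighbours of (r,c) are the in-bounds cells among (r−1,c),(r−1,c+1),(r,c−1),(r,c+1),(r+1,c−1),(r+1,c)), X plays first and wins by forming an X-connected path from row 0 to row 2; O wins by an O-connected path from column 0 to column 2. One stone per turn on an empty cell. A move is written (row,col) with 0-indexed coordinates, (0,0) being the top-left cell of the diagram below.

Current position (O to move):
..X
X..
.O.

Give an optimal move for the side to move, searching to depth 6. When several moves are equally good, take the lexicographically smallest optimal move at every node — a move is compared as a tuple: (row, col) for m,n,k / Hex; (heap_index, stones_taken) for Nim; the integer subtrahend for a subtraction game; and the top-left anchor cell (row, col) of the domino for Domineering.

[..X/X../.O.] O move#1: (0,0):-1/O.X/X../.O., (0,1):-1/.OX/X../.O., (1,1):-1/..X/XO./.O., (1,2):-1/..X/X.O/.O., (2,0):+1/..X/X../OO.*, (2,2):-1/..X/X../.OO
[..X/X../OO.] X move#2: (0,0):-1/X.X/X../OO.*, (0,1):-1/.XX/X../OO., (1,1):-1/..X/XX./OO., (1,2):-1/..X/X.X/OO., (2,2):-1/..X/X../OOX
[X.X/X../OO.] O move#3: (0,1):+1/XOX/X../OO.*, (1,1):+1/X.X/XO./OO., (1,2):+1/X.X/X.O/OO., (2,2):+1/X.X/X../OOO
[XOX/X../OO.] X move#4: (1,1):-1/XOX/XX./OO.*, (1,2):-1/XOX/X.X/OO., (2,2):-1/XOX/X../OOX
[XOX/XX./OO.] O move#5: (1,2):+1/XOX/XXO/OO.*, (2,2):+1/XOX/XX./OOO
[XOX/XXO/OO.] end (terminal -1, X#6); searched ..X/X../.O. to 6

O's best at [..X/X../.O.]: (2,0)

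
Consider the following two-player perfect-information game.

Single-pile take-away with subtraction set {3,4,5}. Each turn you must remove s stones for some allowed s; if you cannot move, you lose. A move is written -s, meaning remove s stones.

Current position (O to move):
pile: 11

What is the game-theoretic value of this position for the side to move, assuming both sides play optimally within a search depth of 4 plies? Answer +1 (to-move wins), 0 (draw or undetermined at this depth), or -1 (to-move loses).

ply 1, O at 11 | -3=+1→8*; -4=-1→7; -5=-1→6
ply 2, X at 8 | -3=-1→5*; -4=-1→4; -5=-1→3
ply 3, O at 5 | -3=+1→2*; -4=+1→1; -5=+1→0
ply 4: 2 is terminal -1 (X); from 11 depth 4

value(11, O) = +1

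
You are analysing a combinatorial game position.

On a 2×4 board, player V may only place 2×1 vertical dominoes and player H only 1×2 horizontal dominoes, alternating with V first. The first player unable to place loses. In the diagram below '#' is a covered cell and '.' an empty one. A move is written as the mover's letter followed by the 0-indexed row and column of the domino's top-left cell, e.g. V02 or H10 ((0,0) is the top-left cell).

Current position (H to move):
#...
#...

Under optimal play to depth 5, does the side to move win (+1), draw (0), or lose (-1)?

value(#.../#..., H) = +1

ply 1, H at #.../#... | H01=+1→###./#...*; H02=+1→#.##/#...; H11=+1→#.../###.; H12=+1→#.../#.##
ply 2, V at ###./#... | V03=-1→####/#..#*
ply 3, H at ####/#..# | H11=+1→####/####*
ply 4: ####/#### is terminal -1 (V); from #.../#... depth 5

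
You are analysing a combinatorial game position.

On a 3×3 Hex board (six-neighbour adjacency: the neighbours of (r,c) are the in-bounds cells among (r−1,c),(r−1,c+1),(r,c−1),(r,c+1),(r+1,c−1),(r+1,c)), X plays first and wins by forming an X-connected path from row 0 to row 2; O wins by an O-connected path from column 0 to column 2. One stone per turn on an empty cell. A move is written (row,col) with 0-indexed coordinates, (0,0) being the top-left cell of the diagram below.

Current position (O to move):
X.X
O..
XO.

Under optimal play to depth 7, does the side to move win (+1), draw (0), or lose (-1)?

p1 O@[X.X/O../XO.]: (0,1)[XOX/O../XO.]-1 (1,1)[X.X/OO./XO.]+1* (1,2)[X.X/O.O/XO.]-1 (2,2)[X.X/O../XOO]-1
p2 X@[X.X/OO./XO.]: (0,1)[XXX/OO./XO.]-1* (1,2)[X.X/OOX/XO.]-1 (2,2)[X.X/OO./XOX]-1
p3 O@[XXX/OO./XO.]: (1,2)[XXX/OOO/XO.]+1* (2,2)[XXX/OO./XOO]+1
p4 X@[XXX/OOO/XO.] terminal -1; root [X.X/O../XO.] d7

value(X.X/O../XO., O) = +1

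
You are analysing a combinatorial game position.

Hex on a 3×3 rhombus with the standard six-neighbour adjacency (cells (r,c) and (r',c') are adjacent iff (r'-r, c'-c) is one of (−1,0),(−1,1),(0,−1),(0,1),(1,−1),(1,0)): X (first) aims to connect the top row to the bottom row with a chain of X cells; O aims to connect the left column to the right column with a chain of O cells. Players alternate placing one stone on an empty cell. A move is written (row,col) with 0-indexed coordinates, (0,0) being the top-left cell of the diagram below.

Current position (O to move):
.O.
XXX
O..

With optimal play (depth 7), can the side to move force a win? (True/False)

O winning at [.O./XXX/O..]: False

[.O./XXX/O..] O move#1: (0,0):-1/OO./XXX/O..*, (0,2):-1/.OO/XXX/O.., (2,1):-1/.O./XXX/OO., (2,2):-1/.O./XXX/O.O
[OO./XXX/O..] X move#2: (0,2):+1/OOX/XXX/O..*, (2,1):-1/OO./XXX/OX., (2,2):-1/OO./XXX/O.X
[OOX/XXX/O..] O move#3: (2,1):-1/OOX/XXX/OO.*, (2,2):-1/OOX/XXX/O.O
[OOX/XXX/OO.] X move#4: (2,2):+1/OOX/XXX/OOX*
[OOX/XXX/OOX] end (terminal -1, O#5); searched .O./XXX/O.. to 7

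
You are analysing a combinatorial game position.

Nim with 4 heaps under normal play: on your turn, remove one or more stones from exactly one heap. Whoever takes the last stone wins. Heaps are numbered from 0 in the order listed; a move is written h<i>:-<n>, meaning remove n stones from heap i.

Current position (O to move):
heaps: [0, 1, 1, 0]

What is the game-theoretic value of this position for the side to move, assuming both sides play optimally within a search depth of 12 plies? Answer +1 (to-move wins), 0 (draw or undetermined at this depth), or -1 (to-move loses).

value((0,1,1,0), O) = -1

[(0,1,1,0)] O move#1: h1:-1:-1/(0,0,1,0)*, h2:-1:-1/(0,1,0,0)
[(0,0,1,0)] X move#2: h2:-1:+1/(0,0,0,0)*
[(0,0,0,0)] end (terminal -1, O#3); searched (0,1,1,0) to 12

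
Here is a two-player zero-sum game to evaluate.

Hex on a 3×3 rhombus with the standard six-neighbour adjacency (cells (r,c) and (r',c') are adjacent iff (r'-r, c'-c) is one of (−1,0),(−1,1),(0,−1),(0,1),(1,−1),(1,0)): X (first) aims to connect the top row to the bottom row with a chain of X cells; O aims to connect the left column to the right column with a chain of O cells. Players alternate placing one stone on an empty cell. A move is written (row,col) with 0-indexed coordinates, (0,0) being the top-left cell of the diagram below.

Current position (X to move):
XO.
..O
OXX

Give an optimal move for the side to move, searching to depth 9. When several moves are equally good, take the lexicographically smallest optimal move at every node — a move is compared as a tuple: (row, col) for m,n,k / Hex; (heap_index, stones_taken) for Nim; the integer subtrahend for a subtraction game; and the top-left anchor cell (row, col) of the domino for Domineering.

X's best at [XO./..O/OXX]: (1,1)

p1 X@[XO./..O/OXX]: (0,2)[XOX/..O/OXX]-1 (1,0)[XO./X.O/OXX]-1 (1,1)[XO./.XO/OXX]+1*
p2 O@[XO./.XO/OXX]: (0,2)[XOO/.XO/OXX]-1* (1,0)[XO./OXO/OXX]-1
p3 X@[XOO/.XO/OXX]: (1,0)[XOO/XXO/OXX]+1*
p4 O@[XOO/XXO/OXX] terminal -1; root [XO./..O/OXX] d9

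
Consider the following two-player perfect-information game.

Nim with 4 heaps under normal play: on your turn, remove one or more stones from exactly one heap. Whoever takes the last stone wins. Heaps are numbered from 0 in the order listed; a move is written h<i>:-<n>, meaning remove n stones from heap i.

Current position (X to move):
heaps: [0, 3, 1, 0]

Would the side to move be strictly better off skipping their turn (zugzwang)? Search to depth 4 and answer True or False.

[(0,3,1,0)] X move#1: h1:-1:-1/(0,2,1,0), h1:-2:+1/(0,1,1,0)*, h1:-3:-1/(0,0,1,0), h2:-1:-1/(0,3,0,0)
[(0,1,1,0)] O move#2: h1:-1:-1/(0,0,1,0)*, h2:-1:-1/(0,1,0,0)
[(0,0,1,0)] X move#3: h2:-1:+1/(0,0,0,0)*
[(0,0,0,0)] end (terminal -1, O#4); searched (0,3,1,0) to 4
pass branch (O moves first from the same position):
  | [(0,3,1,0)] O move#1: h1:-1:-1/(0,2,1,0), h1:-2:+1/(0,1,1,0)*, h1:-3:-1/(0,0,1,0), h2:-1:-1/(0,3,0,0)
  | [(0,1,1,0)] X move#2: h1:-1:-1/(0,0,1,0)*, h2:-1:-1/(0,1,0,0)
  | [(0,0,1,0)] O move#3: h2:-1:+1/(0,0,0,0)*
  | [(0,0,0,0)] end (terminal -1, X#4); searched (0,3,1,0) to 4
X moving scores +1; X passing scores -1

zugzwang((0,3,1,0), X) = False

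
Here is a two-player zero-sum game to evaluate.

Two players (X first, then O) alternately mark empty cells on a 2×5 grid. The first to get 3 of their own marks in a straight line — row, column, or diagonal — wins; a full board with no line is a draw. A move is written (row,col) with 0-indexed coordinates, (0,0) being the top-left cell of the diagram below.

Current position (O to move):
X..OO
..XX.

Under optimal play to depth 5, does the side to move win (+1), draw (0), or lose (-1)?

value(X..OO/..XX., O) = +1

[X..OO/..XX.] O move#1: (0,1):-1/XO.OO/..XX., (0,2):+1/X.OOO/..XX.*, (1,0):-1/X..OO/O.XX., (1,1):-1/X..OO/.OXX., (1,4):-1/X..OO/..XXO
[X.OOO/..XX.] end (terminal -1, X#2); searched X..OO/..XX. to 5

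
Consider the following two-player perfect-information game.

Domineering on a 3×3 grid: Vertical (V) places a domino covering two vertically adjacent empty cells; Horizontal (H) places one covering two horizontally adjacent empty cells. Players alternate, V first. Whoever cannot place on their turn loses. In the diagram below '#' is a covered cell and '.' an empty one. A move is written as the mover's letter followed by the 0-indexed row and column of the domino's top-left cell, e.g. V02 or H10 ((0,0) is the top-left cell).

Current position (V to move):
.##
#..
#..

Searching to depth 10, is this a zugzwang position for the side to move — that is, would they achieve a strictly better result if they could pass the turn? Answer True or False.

zugzwang(.##/#../#.., V) = False

[.##/#../#..] V move#1: V11:+1/.##/##./##.*, V12:+1/.##/#.#/#.#
[.##/##./##.] end (terminal -1, H#2); searched .##/#../#.. to 10
pass branch (H moves first from the same position):
  | [.##/#../#..] H move#1: H11:+1/.##/###/#..*, H21:+1/.##/#../###
  | [.##/###/#..] end (terminal -1, V#2); searched .##/#../#.. to 10
V moving scores +1; V passing scores -1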